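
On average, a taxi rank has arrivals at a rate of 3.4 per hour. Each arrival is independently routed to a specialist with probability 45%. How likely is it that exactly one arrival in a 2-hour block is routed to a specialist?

0.1435

Thinning: the arrivals that are routed to a specialist themselves form a Poisson process with rate 0.45 × 3.4 = 1.53 per hour.
Over the interval, μ = 1.53 × 2 = 3.06 (a 2-hour block = 2 hours).
P(N = 1) = e^(−3.06) · 3.06^1/1! ≈ 0.1435.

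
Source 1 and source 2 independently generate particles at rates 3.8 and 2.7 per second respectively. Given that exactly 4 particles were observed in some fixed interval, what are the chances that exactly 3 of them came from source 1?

0.3320

Given the total, each event is independently from source 1 with probability p = λ_1/(λ_1+λ_2) = 3.8/6.5 ≈ 0.5846.
So K ~ Binomial(4, 3.8/6.5): P(K = 3) = C(4,3) · (3.8/6.5)^3 · (2.7/6.5)^1 ≈ 0.3320.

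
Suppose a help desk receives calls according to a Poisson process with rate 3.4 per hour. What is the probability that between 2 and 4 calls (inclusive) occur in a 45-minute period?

Over the interval, μ = 3.4 × 0.75 = 2.55 (a 45-minute period = 0.75 hours).
P(2 ≤ N ≤ 4) = Σ_{j=2}^{4} e^(−2.55) · 2.55^j/j! ≈ 0.6072.

0.6072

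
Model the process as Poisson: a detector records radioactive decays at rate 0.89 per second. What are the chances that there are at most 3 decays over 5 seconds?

Over the interval, μ = 0.89 × 5 = 4.45 (5 seconds).
P(N ≤ 3) = Σ_{j=0}^{3} e^(−μ) μ^j/j! ≈ 0.3508.

0.3508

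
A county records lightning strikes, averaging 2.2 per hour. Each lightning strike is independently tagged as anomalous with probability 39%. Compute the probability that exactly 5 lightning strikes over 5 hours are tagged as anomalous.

Thinning: the lightning strikes that are tagged as anomalous themselves form a Poisson process with rate 0.39 × 2.2 = 0.858 per hour.
Over the interval, μ = 0.858 × 5 = 4.29 (5 hours).
P(N = 5) = e^(−4.29) · 4.29^5/5! ≈ 0.1660.

0.1660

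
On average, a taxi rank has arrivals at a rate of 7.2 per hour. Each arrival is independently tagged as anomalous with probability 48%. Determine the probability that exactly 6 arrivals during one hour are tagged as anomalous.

0.0747

Thinning: the arrivals that are tagged as anomalous themselves form a Poisson process with rate 0.48 × 7.2 = 3.456 per hour.
So μ = 3.456.
P(N = 6) = e^(−3.456) · 3.456^6/6! ≈ 0.0747.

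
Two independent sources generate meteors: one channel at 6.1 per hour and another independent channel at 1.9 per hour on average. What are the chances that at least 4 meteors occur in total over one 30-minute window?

Independent Poisson processes superpose: combined rate λ = 6.1 + 1.9 = 8 per hour.
Over the interval, μ = 8 × 0.5 = 4 (a 30-minute window = 0.5 hours).
P(N ≥ 4) = 1 − P(N ≤ 3) ≈ 0.5665.

0.5665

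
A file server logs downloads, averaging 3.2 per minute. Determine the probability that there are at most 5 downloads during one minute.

With mean μ = 3.2 per minute,
P(N ≤ 5) = Σ_{j=0}^{5} e^(−μ) μ^j/j! ≈ 0.8946.

0.8946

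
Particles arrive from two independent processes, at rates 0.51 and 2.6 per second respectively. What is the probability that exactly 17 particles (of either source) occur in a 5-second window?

0.0902

Independent Poisson processes superpose: combined rate λ = 0.51 + 2.6 = 3.11 per second.
Over the interval, μ = 3.11 × 5 = 15.55 (a 5-second window = 5 seconds).
P(N = 17) = e^(−15.55) · 15.55^17/17! ≈ 0.0902.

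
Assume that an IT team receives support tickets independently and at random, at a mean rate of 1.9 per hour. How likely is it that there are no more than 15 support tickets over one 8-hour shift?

0.5476

Over the interval, μ = 1.9 × 8 = 15.2 (an 8-hour shift = 8 hours).
P(N ≤ 15) = Σ_{j=0}^{15} e^(−μ) μ^j/j! ≈ 0.5476.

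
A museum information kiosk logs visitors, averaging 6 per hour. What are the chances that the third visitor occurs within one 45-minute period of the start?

Over the interval, μ = 6 × 0.75 = 4.5 (a 45-minute period = 0.75 hours).
The third arrival falls in the interval iff at least 3 events occur there: P(S_3 ≤ t) = P(N ≥ 3) = 1 − P(N ≤ 2) ≈ 0.8264.

0.8264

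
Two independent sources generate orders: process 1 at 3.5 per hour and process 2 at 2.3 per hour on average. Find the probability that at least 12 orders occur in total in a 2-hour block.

Independent Poisson processes superpose: combined rate λ = 3.5 + 2.3 = 5.8 per hour.
Over the interval, μ = 5.8 × 2 = 11.6 (a 2-hour block = 2 hours).
P(N ≥ 12) = 1 − P(N ≤ 11) ≈ 0.4920.

0.4920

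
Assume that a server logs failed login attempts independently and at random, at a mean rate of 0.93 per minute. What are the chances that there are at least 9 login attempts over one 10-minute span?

0.5832

Over the interval, μ = 0.93 × 10 = 9.3 (a 10-minute span = 10 minutes).
P(N ≥ 9) = 1 − P(N ≤ 8) = 1 − Σ_{j=0}^{8} e^(−μ) μ^j/j! ≈ 0.5832.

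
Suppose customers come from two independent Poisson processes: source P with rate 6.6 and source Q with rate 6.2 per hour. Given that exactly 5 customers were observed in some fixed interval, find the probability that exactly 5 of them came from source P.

Given the total, each event is independently from source P with probability p = λ_P/(λ_P+λ_Q) = 6.6/12.8 ≈ 0.5156.
So K ~ Binomial(5, 6.6/12.8): P(K = 5) = C(5,5) · (6.6/12.8)^5 · (6.2/12.8)^0 ≈ 0.0364.

0.0364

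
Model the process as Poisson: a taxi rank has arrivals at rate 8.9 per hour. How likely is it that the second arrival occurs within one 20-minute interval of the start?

0.7958

Over the interval, μ = 8.9 × 1/3 ≈ 2.96667 (a 20-minute interval = 1/3 hours).
The second arrival falls in the interval iff at least 2 events occur there: P(S_2 ≤ t) = P(N ≥ 2) = 1 − P(N ≤ 1) ≈ 0.7958.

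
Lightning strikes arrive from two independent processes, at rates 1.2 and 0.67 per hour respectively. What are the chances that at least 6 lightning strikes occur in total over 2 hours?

0.1757

Independent Poisson processes superpose: combined rate λ = 1.2 + 0.67 = 1.87 per hour.
Over the interval, μ = 1.87 × 2 = 3.74 (2 hours).
P(N ≥ 6) = 1 − P(N ≤ 5) ≈ 0.1757.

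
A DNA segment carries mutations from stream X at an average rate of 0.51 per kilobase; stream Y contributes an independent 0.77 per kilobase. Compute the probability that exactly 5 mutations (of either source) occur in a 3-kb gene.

Independent Poisson processes superpose: combined rate λ = 0.51 + 0.77 = 1.28 per kilobase.
Over the interval, μ = 1.28 × 3 = 3.84 (a 3-kb gene = 3 kilobases).
P(N = 5) = e^(−3.84) · 3.84^5/5! ≈ 0.1495.

0.1495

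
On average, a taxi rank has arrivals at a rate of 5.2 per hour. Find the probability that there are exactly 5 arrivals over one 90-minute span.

Over the interval, μ = 5.2 × 1.5 = 7.8 (a 90-minute span = 1.5 hours).
P(N = 5) = e^(−μ) μ^5/5! = e^(−7.8) · 7.8^5/120 ≈ 0.0986.

0.0986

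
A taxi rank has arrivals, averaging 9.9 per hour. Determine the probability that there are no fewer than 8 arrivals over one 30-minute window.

Over the interval, μ = 9.9 × 0.5 = 4.95 (a 30-minute window = 0.5 hours).
P(N ≥ 8) = 1 − P(N ≤ 7) = 1 − Σ_{j=0}^{7} e^(−μ) μ^j/j! ≈ 0.1282.

0.1282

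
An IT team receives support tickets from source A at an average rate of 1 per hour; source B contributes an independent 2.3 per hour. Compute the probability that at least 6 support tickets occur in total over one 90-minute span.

Independent Poisson processes superpose: combined rate λ = 1 + 2.3 = 3.3 per hour.
Over the interval, μ = 3.3 × 1.5 = 4.95 (a 90-minute span = 1.5 hours).
P(N ≥ 6) = 1 − P(N ≤ 5) ≈ 0.3753.

0.3753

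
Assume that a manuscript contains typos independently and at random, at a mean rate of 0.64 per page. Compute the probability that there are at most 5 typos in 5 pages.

0.8946

Over the interval, μ = 0.64 × 5 = 3.2 (5 pages).
P(N ≤ 5) = Σ_{j=0}^{5} e^(−μ) μ^j/j! ≈ 0.8946.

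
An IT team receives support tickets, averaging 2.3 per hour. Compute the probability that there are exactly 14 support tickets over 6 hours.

Over the interval, μ = 2.3 × 6 = 13.8 (6 hours).
P(N = 14) = e^(−μ) μ^14/14! = e^(−13.8) · 13.8^14/87178291200 ≈ 0.1058.

0.1058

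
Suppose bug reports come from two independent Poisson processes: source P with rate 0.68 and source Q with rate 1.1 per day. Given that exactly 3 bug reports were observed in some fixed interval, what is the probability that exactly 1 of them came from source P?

0.4377

Given the total, each event is independently from source P with probability p = λ_P/(λ_P+λ_Q) = 0.68/1.78 ≈ 0.3820.
So K ~ Binomial(3, 0.68/1.78): P(K = 1) = C(3,1) · (0.68/1.78)^1 · (1.1/1.78)^2 ≈ 0.4377.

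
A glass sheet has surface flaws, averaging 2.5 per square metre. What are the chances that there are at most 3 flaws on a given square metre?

0.7576

With mean μ = 2.5 per square metre,
P(N ≤ 3) = Σ_{j=0}^{3} e^(−μ) μ^j/j! ≈ 0.7576.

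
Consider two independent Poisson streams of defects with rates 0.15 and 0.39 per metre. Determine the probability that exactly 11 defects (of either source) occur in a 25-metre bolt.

Independent Poisson processes superpose: combined rate λ = 0.15 + 0.39 = 0.54 per metre.
Over the interval, μ = 0.54 × 25 = 13.5 (a 25-metre bolt = 25 metres).
P(N = 11) = e^(−13.5) · 13.5^11/11! ≈ 0.0932.

0.0932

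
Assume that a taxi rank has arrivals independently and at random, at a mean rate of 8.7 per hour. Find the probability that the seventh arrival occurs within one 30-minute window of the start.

0.1502

Over the interval, μ = 8.7 × 0.5 = 4.35 (a 30-minute window = 0.5 hours).
The seventh arrival falls in the interval iff at least 7 events occur there: P(S_7 ≤ t) = P(N ≥ 7) = 1 − P(N ≤ 6) ≈ 0.1502.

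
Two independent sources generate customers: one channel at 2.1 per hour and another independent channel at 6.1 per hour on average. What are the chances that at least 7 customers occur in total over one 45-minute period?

Independent Poisson processes superpose: combined rate λ = 2.1 + 6.1 = 8.2 per hour.
Over the interval, μ = 8.2 × 0.75 = 6.15 (a 45-minute period = 0.75 hours).
P(N ≥ 7) = 1 − P(N ≤ 6) ≈ 0.4178.

0.4178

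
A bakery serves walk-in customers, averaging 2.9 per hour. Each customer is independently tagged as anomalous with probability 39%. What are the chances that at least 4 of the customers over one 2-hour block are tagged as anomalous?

0.1930

Thinning: the customers that are tagged as anomalous themselves form a Poisson process with rate 0.39 × 2.9 = 1.131 per hour.
Over the interval, μ = 1.131 × 2 = 2.262 (a 2-hour block = 2 hours).
P(N ≥ 4) = 1 − P(N ≤ 3) ≈ 0.1930.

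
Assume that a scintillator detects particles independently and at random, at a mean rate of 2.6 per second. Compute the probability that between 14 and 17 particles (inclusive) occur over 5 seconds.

0.3174

Over the interval, μ = 2.6 × 5 = 13 (5 seconds).
P(14 ≤ N ≤ 17) = Σ_{j=14}^{17} e^(−13) · 13^j/j! ≈ 0.3174.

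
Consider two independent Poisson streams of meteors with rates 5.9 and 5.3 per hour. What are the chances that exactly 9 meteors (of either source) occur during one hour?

0.1045

Independent Poisson processes superpose: combined rate λ = 5.9 + 5.3 = 11.2 per hour.
So μ = 11.2.
P(N = 9) = e^(−11.2) · 11.2^9/9! ≈ 0.1045.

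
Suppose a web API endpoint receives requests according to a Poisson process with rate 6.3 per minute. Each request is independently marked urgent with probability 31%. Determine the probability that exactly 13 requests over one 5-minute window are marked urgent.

0.0677

Thinning: the requests that are marked urgent themselves form a Poisson process with rate 0.31 × 6.3 = 1.953 per minute.
Over the interval, μ = 1.953 × 5 = 9.765 (a 5-minute window = 5 minutes).
P(N = 13) = e^(−9.765) · 9.765^13/13! ≈ 0.0677.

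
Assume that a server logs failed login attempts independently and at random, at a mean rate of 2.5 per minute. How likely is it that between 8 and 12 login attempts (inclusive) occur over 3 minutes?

Over the interval, μ = 2.5 × 3 = 7.5 (3 minutes).
P(8 ≤ N ≤ 12) = Σ_{j=8}^{12} e^(−7.5) · 7.5^j/j! ≈ 0.4327.

0.4327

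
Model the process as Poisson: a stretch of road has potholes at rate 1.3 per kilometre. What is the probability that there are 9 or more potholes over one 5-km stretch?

0.2084

Over the interval, μ = 1.3 × 5 = 6.5 (a 5-km stretch = 5 kilometres).
P(N ≥ 9) = 1 − P(N ≤ 8) = 1 − Σ_{j=0}^{8} e^(−μ) μ^j/j! ≈ 0.2084.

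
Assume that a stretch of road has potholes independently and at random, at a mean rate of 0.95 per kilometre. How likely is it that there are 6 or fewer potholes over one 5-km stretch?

Over the interval, μ = 0.95 × 5 = 4.75 (a 5-km stretch = 5 kilometres).
P(N ≤ 6) = Σ_{j=0}^{6} e^(−μ) μ^j/j! ≈ 0.7978.

0.7978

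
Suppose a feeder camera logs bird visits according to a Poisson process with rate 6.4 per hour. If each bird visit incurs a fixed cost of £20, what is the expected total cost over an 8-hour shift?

E[N] = 6.4 × 8 = 51.2 (an 8-hour shift = 8 hours); E[cost] = 51.2 × £20 = £1024.

£1024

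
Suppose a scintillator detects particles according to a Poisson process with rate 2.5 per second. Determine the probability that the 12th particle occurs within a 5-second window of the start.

0.5942

Over the interval, μ = 2.5 × 5 = 12.5 (a 5-second window = 5 seconds).
The 12th arrival falls in the interval iff at least 12 events occur there: P(S_12 ≤ t) = P(N ≥ 12) = 1 − P(N ≤ 11) ≈ 0.5942.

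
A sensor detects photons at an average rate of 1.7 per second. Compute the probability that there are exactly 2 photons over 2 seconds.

0.1929

Over the interval, μ = 1.7 × 2 = 3.4 (2 seconds).
P(N = 2) = e^(−μ) μ^2/2! = e^(−3.4) · 3.4^2/2 ≈ 0.1929.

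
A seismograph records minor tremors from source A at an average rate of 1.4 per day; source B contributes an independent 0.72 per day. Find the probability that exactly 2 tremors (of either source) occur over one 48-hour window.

Independent Poisson processes superpose: combined rate λ = 1.4 + 0.72 = 2.12 per day.
Over the interval, μ = 2.12 × 2 = 4.24 (a 48-hour window = 2 days).
P(N = 2) = e^(−4.24) · 4.24^2/2! ≈ 0.1295.

0.1295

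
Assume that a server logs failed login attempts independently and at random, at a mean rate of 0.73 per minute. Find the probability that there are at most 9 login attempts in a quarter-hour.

Over the interval, μ = 0.73 × 15 = 10.95 (a quarter-hour = 15 minutes).
P(N ≤ 9) = Σ_{j=0}^{9} e^(−μ) μ^j/j! ≈ 0.3460.

0.3460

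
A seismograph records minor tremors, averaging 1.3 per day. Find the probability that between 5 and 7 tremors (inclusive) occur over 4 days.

0.4388

Over the interval, μ = 1.3 × 4 = 5.2 (4 days).
P(5 ≤ N ≤ 7) = Σ_{j=5}^{7} e^(−5.2) · 5.2^j/j! ≈ 0.4388.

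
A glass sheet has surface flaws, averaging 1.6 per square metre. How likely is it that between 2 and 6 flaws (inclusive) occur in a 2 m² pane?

Over the interval, μ = 1.6 × 2 = 3.2 (a 2 m² pane = 2 square metres).
P(2 ≤ N ≤ 6) = Σ_{j=2}^{6} e^(−3.2) · 3.2^j/j! ≈ 0.7842.

0.7842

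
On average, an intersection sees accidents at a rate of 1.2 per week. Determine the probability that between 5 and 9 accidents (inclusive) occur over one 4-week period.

Over the interval, μ = 1.2 × 4 = 4.8 (a 4-week period = 4 weeks).
P(5 ≤ N ≤ 9) = Σ_{j=5}^{9} e^(−4.8) · 4.8^j/j! ≈ 0.4986.

0.4986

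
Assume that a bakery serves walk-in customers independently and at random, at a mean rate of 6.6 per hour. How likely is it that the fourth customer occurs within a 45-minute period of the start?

Over the interval, μ = 6.6 × 0.75 = 4.95 (a 45-minute period = 0.75 hours).
The fourth arrival falls in the interval iff at least 4 events occur there: P(S_4 ≤ t) = P(N ≥ 4) = 1 − P(N ≤ 3) ≈ 0.7279.

0.7279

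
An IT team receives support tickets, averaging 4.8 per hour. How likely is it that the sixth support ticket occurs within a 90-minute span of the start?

Over the interval, μ = 4.8 × 1.5 = 7.2 (a 90-minute span = 1.5 hours).
The sixth arrival falls in the interval iff at least 6 events occur there: P(S_6 ≤ t) = P(N ≥ 6) = 1 − P(N ≤ 5) ≈ 0.7241.

0.7241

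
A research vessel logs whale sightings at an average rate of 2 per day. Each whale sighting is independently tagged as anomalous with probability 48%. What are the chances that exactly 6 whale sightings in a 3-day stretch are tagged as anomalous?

0.0445

Thinning: the whale sightings that are tagged as anomalous themselves form a Poisson process with rate 0.48 × 2 = 0.96 per day.
Over the interval, μ = 0.96 × 3 = 2.88 (a 3-day stretch = 3 days).
P(N = 6) = e^(−2.88) · 2.88^6/6! ≈ 0.0445.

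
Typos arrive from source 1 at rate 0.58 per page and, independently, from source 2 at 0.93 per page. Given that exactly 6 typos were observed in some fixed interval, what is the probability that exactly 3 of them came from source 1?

Given the total, each event is independently from source 1 with probability p = λ_1/(λ_1+λ_2) = 0.58/1.51 ≈ 0.3841.
So K ~ Binomial(6, 0.58/1.51): P(K = 3) = C(6,3) · (0.58/1.51)^3 · (0.93/1.51)^3 ≈ 0.2648.

0.2648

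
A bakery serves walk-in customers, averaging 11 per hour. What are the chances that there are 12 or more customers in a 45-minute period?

0.1308

Over the interval, μ = 11 × 0.75 = 8.25 (a 45-minute period = 0.75 hours).
P(N ≥ 12) = 1 − P(N ≤ 11) = 1 − Σ_{j=0}^{11} e^(−μ) μ^j/j! ≈ 0.1308.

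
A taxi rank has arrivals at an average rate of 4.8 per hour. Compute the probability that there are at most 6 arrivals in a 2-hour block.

Over the interval, μ = 4.8 × 2 = 9.6 (a 2-hour block = 2 hours).
P(N ≤ 6) = Σ_{j=0}^{6} e^(−μ) μ^j/j! ≈ 0.1574.

0.1574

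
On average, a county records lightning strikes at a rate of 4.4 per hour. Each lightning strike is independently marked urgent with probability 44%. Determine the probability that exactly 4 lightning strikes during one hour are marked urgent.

Thinning: the lightning strikes that are marked urgent themselves form a Poisson process with rate 0.44 × 4.4 = 1.936 per hour.
So μ = 1.936.
P(N = 4) = e^(−1.936) · 1.936^4/4! ≈ 0.0845.

0.0845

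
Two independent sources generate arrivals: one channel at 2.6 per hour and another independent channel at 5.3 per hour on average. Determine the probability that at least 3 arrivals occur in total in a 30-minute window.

Independent Poisson processes superpose: combined rate λ = 2.6 + 5.3 = 7.9 per hour.
Over the interval, μ = 7.9 × 0.5 = 3.95 (a 30-minute window = 0.5 hours).
P(N ≥ 3) = 1 − P(N ≤ 2) ≈ 0.7545.

0.7545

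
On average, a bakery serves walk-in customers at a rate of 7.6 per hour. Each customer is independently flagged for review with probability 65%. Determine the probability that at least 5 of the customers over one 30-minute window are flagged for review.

Thinning: the customers that are flagged for review themselves form a Poisson process with rate 0.65 × 7.6 = 4.94 per hour.
Over the interval, μ = 4.94 × 0.5 = 2.47 (a 30-minute window = 0.5 hours).
P(N ≥ 5) = 1 − P(N ≤ 4) ≈ 0.1049.

0.1049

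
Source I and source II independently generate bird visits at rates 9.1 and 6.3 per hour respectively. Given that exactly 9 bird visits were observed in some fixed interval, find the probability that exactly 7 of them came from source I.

0.1516

Given the total, each event is independently from source I with probability p = λ_I/(λ_I+λ_II) = 9.1/15.4 ≈ 0.5909.
So K ~ Binomial(9, 9.1/15.4): P(K = 7) = C(9,7) · (9.1/15.4)^7 · (6.3/15.4)^2 ≈ 0.1516.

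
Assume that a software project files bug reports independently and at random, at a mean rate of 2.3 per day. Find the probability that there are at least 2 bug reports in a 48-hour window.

0.9437

Over the interval, μ = 2.3 × 2 = 4.6 (a 48-hour window = 2 days).
P(N ≥ 2) = 1 − P(N ≤ 1) = 1 − Σ_{j=0}^{1} e^(−μ) μ^j/j! ≈ 0.9437.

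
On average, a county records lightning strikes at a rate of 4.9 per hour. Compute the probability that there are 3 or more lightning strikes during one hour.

0.8667

With mean μ = 4.9 per hour,
P(N ≥ 3) = 1 − P(N ≤ 2) = 1 − Σ_{j=0}^{2} e^(−μ) μ^j/j! ≈ 0.8667.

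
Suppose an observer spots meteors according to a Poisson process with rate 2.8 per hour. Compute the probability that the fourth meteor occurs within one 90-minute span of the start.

0.6046

Over the interval, μ = 2.8 × 1.5 = 4.2 (a 90-minute span = 1.5 hours).
The fourth arrival falls in the interval iff at least 4 events occur there: P(S_4 ≤ t) = P(N ≥ 4) = 1 − P(N ≤ 3) ≈ 0.6046.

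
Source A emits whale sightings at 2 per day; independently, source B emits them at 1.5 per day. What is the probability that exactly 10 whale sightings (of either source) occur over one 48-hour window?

0.0710

Independent Poisson processes superpose: combined rate λ = 2 + 1.5 = 3.5 per day.
Over the interval, μ = 3.5 × 2 = 7 (a 48-hour window = 2 days).
P(N = 10) = e^(−7) · 7^10/10! ≈ 0.0710.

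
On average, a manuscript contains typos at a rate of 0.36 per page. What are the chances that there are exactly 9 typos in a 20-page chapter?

0.1070

Over the interval, μ = 0.36 × 20 = 7.2 (a 20-page chapter = 20 pages).
P(N = 9) = e^(−μ) μ^9/9! = e^(−7.2) · 7.2^9/362880 ≈ 0.1070.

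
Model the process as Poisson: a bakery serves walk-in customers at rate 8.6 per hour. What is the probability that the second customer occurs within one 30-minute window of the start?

0.9281

Over the interval, μ = 8.6 × 0.5 = 4.3 (a 30-minute window = 0.5 hours).
The second arrival falls in the interval iff at least 2 events occur there: P(S_2 ≤ t) = P(N ≥ 2) = 1 − P(N ≤ 1) ≈ 0.9281.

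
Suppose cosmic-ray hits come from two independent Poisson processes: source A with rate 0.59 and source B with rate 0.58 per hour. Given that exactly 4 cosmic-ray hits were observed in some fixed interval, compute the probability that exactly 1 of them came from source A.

Given the total, each event is independently from source A with probability p = λ_A/(λ_A+λ_B) = 0.59/1.17 ≈ 0.5043.
So K ~ Binomial(4, 0.59/1.17): P(K = 1) = C(4,1) · (0.59/1.17)^1 · (0.58/1.17)^3 ≈ 0.2457.

0.2457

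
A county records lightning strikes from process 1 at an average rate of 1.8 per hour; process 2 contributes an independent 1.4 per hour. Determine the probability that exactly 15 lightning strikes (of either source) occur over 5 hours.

Independent Poisson processes superpose: combined rate λ = 1.8 + 1.4 = 3.2 per hour.
Over the interval, μ = 3.2 × 5 = 16 (5 hours).
P(N = 15) = e^(−16) · 16^15/15! ≈ 0.0992.

0.0992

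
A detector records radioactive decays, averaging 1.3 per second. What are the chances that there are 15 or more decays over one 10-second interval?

0.3249

Over the interval, μ = 1.3 × 10 = 13 (a 10-second interval = 10 seconds).
P(N ≥ 15) = 1 − P(N ≤ 14) = 1 − Σ_{j=0}^{14} e^(−μ) μ^j/j! ≈ 0.3249.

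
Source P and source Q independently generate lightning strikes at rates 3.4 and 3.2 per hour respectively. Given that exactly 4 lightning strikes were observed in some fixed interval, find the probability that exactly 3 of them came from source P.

0.2651

Given the total, each event is independently from source P with probability p = λ_P/(λ_P+λ_Q) = 3.4/6.6 ≈ 0.5152.
So K ~ Binomial(4, 3.4/6.6): P(K = 3) = C(4,3) · (3.4/6.6)^3 · (3.2/6.6)^1 ≈ 0.2651.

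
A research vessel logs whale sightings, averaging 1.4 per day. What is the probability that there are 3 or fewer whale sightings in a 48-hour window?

0.6919

Over the interval, μ = 1.4 × 2 = 2.8 (a 48-hour window = 2 days).
P(N ≤ 3) = Σ_{j=0}^{3} e^(−μ) μ^j/j! ≈ 0.6919.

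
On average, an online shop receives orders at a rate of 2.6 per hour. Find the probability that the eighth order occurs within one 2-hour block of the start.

Over the interval, μ = 2.6 × 2 = 5.2 (a 2-hour block = 2 hours).
The eighth arrival falls in the interval iff at least 8 events occur there: P(S_8 ≤ t) = P(N ≥ 8) = 1 − P(N ≤ 7) ≈ 0.1551.

0.1551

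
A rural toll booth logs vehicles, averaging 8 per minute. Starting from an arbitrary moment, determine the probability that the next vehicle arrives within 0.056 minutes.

0.3611

Inter-arrival times are exponential with rate λ = 8 per minute.
P(T ≤ 0.056) = 1 − e^(−λt) = 1 − e^(−8 × 0.056) = 1 − e^(−0.448) ≈ 0.3611.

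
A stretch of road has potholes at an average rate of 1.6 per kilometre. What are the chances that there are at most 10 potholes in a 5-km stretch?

Over the interval, μ = 1.6 × 5 = 8 (a 5-km stretch = 5 kilometres).
P(N ≤ 10) = Σ_{j=0}^{10} e^(−μ) μ^j/j! ≈ 0.8159.

0.8159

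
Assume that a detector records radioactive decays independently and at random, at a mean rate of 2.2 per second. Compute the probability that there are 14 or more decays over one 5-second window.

Over the interval, μ = 2.2 × 5 = 11 (a 5-second window = 5 seconds).
P(N ≥ 14) = 1 − P(N ≤ 13) = 1 − Σ_{j=0}^{13} e^(−μ) μ^j/j! ≈ 0.2187.

0.2187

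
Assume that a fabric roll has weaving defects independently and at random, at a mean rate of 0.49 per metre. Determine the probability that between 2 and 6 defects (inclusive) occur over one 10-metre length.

Over the interval, μ = 0.49 × 10 = 4.9 (a 10-metre length = 10 metres).
P(2 ≤ N ≤ 6) = Σ_{j=2}^{6} e^(−4.9) · 4.9^j/j! ≈ 0.7327.

0.7327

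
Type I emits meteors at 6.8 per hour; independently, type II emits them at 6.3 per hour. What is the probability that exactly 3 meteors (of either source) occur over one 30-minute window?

0.0670

Independent Poisson processes superpose: combined rate λ = 6.8 + 6.3 = 13.1 per hour.
Over the interval, μ = 13.1 × 0.5 = 6.55 (a 30-minute window = 0.5 hours).
P(N = 3) = e^(−6.55) · 6.55^3/3! ≈ 0.0670.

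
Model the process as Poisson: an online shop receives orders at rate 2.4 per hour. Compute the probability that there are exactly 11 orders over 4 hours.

Over the interval, μ = 2.4 × 4 = 9.6 (4 hours).
P(N = 11) = e^(−μ) μ^11/11! = e^(−9.6) · 9.6^11/39916800 ≈ 0.1083.

0.1083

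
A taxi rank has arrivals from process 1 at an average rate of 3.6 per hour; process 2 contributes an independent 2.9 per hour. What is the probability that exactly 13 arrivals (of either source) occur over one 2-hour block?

Independent Poisson processes superpose: combined rate λ = 3.6 + 2.9 = 6.5 per hour.
Over the interval, μ = 6.5 × 2 = 13 (a 2-hour block = 2 hours).
P(N = 13) = e^(−13) · 13^13/13! ≈ 0.1099.

0.1099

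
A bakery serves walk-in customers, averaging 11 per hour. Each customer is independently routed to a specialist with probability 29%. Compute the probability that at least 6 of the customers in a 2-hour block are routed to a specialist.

0.6133

Thinning: the customers that are routed to a specialist themselves form a Poisson process with rate 0.29 × 11 = 3.19 per hour.
Over the interval, μ = 3.19 × 2 = 6.38 (a 2-hour block = 2 hours).
P(N ≥ 6) = 1 − P(N ≤ 5) ≈ 0.6133.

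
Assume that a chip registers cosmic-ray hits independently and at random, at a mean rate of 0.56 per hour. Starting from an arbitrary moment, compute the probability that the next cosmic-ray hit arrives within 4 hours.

0.8935

Inter-arrival times are exponential with rate λ = 0.56 per hour.
P(T ≤ 4) = 1 − e^(−λt) = 1 − e^(−0.56 × 4) = 1 − e^(−2.24) ≈ 0.8935.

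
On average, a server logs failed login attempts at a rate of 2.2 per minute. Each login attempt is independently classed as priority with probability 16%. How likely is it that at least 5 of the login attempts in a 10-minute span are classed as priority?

Thinning: the login attempts that are classed as priority themselves form a Poisson process with rate 0.16 × 2.2 = 0.352 per minute.
Over the interval, μ = 0.352 × 10 = 3.52 (a 10-minute span = 10 minutes).
P(N ≥ 5) = 1 − P(N ≤ 4) ≈ 0.2783.

0.2783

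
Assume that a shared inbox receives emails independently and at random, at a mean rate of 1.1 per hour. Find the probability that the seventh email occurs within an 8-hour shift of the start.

0.7744

Over the interval, μ = 1.1 × 8 = 8.8 (an 8-hour shift = 8 hours).
The seventh arrival falls in the interval iff at least 7 events occur there: P(S_7 ≤ t) = P(N ≥ 7) = 1 − P(N ≤ 6) ≈ 0.7744.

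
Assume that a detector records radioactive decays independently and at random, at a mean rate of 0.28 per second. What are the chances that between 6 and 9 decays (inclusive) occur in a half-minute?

Over the interval, μ = 0.28 × 30 = 8.4 (a half-minute = 30 seconds).
P(6 ≤ N ≤ 9) = Σ_{j=6}^{9} e^(−8.4) · 8.4^j/j! ≈ 0.5086.

0.5086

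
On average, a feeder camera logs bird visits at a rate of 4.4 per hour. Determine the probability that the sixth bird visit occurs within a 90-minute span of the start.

0.6453

Over the interval, μ = 4.4 × 1.5 = 6.6 (a 90-minute span = 1.5 hours).
The sixth arrival falls in the interval iff at least 6 events occur there: P(S_6 ≤ t) = P(N ≥ 6) = 1 − P(N ≤ 5) ≈ 0.6453.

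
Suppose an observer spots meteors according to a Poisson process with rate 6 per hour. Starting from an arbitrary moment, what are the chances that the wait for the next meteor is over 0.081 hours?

The wait for the next event is exponential with rate λ = 6 per hour.
P(T > 0.081) = e^(−λt) = e^(−6 × 0.081) = e^(−0.486) ≈ 0.6151.

0.6151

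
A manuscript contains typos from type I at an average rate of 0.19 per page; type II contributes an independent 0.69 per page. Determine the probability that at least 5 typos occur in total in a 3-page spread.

0.1283

Independent Poisson processes superpose: combined rate λ = 0.19 + 0.69 = 0.88 per page.
Over the interval, μ = 0.88 × 3 = 2.64 (a 3-page spread = 3 pages).
P(N ≥ 5) = 1 − P(N ≤ 4) ≈ 0.1283.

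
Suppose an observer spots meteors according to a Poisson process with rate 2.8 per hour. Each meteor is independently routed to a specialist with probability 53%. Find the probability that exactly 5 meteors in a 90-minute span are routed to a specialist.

Thinning: the meteors that are routed to a specialist themselves form a Poisson process with rate 0.53 × 2.8 = 1.484 per hour.
Over the interval, μ = 1.484 × 1.5 = 2.226 (a 90-minute span = 1.5 hours).
P(N = 5) = e^(−2.226) · 2.226^5/5! ≈ 0.0492.

0.0492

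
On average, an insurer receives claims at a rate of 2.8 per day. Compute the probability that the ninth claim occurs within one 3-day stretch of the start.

0.4631

Over the interval, μ = 2.8 × 3 = 8.4 (a 3-day stretch = 3 days).
The ninth arrival falls in the interval iff at least 9 events occur there: P(S_9 ≤ t) = P(N ≥ 9) = 1 − P(N ≤ 8) ≈ 0.4631.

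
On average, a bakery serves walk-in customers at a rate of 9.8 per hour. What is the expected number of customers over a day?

235.2

E[N] = λt = 9.8 × 24 = 235.2 (a day = 24 hours).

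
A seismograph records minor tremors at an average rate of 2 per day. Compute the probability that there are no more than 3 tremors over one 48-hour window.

Over the interval, μ = 2 × 2 = 4 (a 48-hour window = 2 days).
P(N ≤ 3) = Σ_{j=0}^{3} e^(−μ) μ^j/j! ≈ 0.4335.

0.4335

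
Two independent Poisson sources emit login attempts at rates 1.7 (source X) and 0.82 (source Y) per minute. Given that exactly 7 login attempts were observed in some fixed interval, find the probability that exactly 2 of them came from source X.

Given the total, each event is independently from source X with probability p = λ_X/(λ_X+λ_Y) = 1.7/2.52 ≈ 0.6746.
So K ~ Binomial(7, 1.7/2.52): P(K = 2) = C(7,2) · (1.7/2.52)^2 · (0.82/2.52)^5 ≈ 0.0349.

0.0349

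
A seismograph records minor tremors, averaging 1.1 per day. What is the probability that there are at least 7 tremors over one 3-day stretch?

Over the interval, μ = 1.1 × 3 = 3.3 (a 3-day stretch = 3 days).
P(N ≥ 7) = 1 − P(N ≤ 6) = 1 − Σ_{j=0}^{6} e^(−μ) μ^j/j! ≈ 0.0510.

0.0510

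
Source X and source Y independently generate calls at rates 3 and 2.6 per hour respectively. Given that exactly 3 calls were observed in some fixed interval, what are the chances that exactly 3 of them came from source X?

Given the total, each event is independently from source X with probability p = λ_X/(λ_X+λ_Y) = 3/5.6 ≈ 0.5357.
So K ~ Binomial(3, 3/5.6): P(K = 3) = C(3,3) · (3/5.6)^3 · (2.6/5.6)^0 ≈ 0.1537.

0.1537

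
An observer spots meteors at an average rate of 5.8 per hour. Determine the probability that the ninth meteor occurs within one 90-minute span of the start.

Over the interval, μ = 5.8 × 1.5 = 8.7 (a 90-minute span = 1.5 hours).
The ninth arrival falls in the interval iff at least 9 events occur there: P(S_9 ≤ t) = P(N ≥ 9) = 1 − P(N ≤ 8) ≈ 0.5042.

0.5042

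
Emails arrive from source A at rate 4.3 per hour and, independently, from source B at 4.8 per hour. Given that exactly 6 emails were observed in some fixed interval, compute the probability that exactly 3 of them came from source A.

0.3097

Given the total, each event is independently from source A with probability p = λ_A/(λ_A+λ_B) = 4.3/9.1 ≈ 0.4725.
So K ~ Binomial(6, 4.3/9.1): P(K = 3) = C(6,3) · (4.3/9.1)^3 · (4.8/9.1)^3 ≈ 0.3097.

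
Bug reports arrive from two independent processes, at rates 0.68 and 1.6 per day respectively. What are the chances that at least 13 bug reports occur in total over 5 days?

0.3558

Independent Poisson processes superpose: combined rate λ = 0.68 + 1.6 = 2.28 per day.
Over the interval, μ = 2.28 × 5 = 11.4 (5 days).
P(N ≥ 13) = 1 − P(N ≤ 12) ≈ 0.3558.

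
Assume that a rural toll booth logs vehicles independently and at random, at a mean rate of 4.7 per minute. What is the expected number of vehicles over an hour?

E[N] = λt = 4.7 × 60 = 282 (an hour = 60 minutes).

282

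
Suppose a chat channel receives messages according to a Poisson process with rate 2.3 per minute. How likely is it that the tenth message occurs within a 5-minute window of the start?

Over the interval, μ = 2.3 × 5 = 11.5 (a 5-minute window = 5 minutes).
The tenth arrival falls in the interval iff at least 10 events occur there: P(S_10 ≤ t) = P(N ≥ 10) = 1 − P(N ≤ 9) ≈ 0.7112.

0.7112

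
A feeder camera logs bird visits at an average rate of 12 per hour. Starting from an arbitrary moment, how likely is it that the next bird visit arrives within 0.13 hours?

0.7899

Inter-arrival times are exponential with rate λ = 12 per hour.
P(T ≤ 0.13) = 1 − e^(−λt) = 1 − e^(−12 × 0.13) = 1 − e^(−1.56) ≈ 0.7899.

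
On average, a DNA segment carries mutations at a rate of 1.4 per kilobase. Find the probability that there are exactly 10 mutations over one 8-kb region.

Over the interval, μ = 1.4 × 8 = 11.2 (an 8-kb region = 8 kilobases).
P(N = 10) = e^(−μ) μ^10/10! = e^(−11.2) · 11.2^10/3628800 ≈ 0.1170.

0.1170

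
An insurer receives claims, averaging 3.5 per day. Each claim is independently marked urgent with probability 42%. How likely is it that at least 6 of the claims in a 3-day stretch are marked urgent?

Thinning: the claims that are marked urgent themselves form a Poisson process with rate 0.42 × 3.5 = 1.47 per day.
Over the interval, μ = 1.47 × 3 = 4.41 (a 3-day stretch = 3 days).
P(N ≥ 6) = 1 − P(N ≤ 5) ≈ 0.2818.

0.2818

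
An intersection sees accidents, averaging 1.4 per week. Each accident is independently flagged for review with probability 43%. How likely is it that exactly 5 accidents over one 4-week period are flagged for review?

0.0607

Thinning: the accidents that are flagged for review themselves form a Poisson process with rate 0.43 × 1.4 = 0.602 per week.
Over the interval, μ = 0.602 × 4 = 2.408 (a 4-week period = 4 weeks).
P(N = 5) = e^(−2.408) · 2.408^5/5! ≈ 0.0607.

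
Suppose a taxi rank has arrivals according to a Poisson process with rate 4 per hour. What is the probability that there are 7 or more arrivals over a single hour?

With mean μ = 4 per hour,
P(N ≥ 7) = 1 − P(N ≤ 6) = 1 − Σ_{j=0}^{6} e^(−μ) μ^j/j! ≈ 0.1107.

0.1107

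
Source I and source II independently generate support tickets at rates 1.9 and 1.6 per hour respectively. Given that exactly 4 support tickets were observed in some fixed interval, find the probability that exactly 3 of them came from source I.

0.2925

Given the total, each event is independently from source I with probability p = λ_I/(λ_I+λ_II) = 1.9/3.5 ≈ 0.5429.
So K ~ Binomial(4, 1.9/3.5): P(K = 3) = C(4,3) · (1.9/3.5)^3 · (1.6/3.5)^1 ≈ 0.2925.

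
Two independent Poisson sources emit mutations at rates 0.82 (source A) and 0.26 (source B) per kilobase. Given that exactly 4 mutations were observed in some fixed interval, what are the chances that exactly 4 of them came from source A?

0.3323

Given the total, each event is independently from source A with probability p = λ_A/(λ_A+λ_B) = 0.82/1.08 ≈ 0.7593.
So K ~ Binomial(4, 0.82/1.08): P(K = 4) = C(4,4) · (0.82/1.08)^4 · (0.26/1.08)^0 ≈ 0.3323.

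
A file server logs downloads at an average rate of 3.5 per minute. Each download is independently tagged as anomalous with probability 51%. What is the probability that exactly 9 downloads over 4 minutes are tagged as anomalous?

0.1054

Thinning: the downloads that are tagged as anomalous themselves form a Poisson process with rate 0.51 × 3.5 = 1.785 per minute.
Over the interval, μ = 1.785 × 4 = 7.14 (4 minutes).
P(N = 9) = e^(−7.14) · 7.14^9/9! ≈ 0.1054.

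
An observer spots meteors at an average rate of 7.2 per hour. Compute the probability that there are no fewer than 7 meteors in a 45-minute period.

0.2983

Over the interval, μ = 7.2 × 0.75 = 5.4 (a 45-minute period = 0.75 hours).
P(N ≥ 7) = 1 − P(N ≤ 6) = 1 − Σ_{j=0}^{6} e^(−μ) μ^j/j! ≈ 0.2983.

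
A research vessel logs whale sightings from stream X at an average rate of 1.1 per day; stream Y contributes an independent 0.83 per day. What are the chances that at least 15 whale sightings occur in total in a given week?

0.3778

Independent Poisson processes superpose: combined rate λ = 1.1 + 0.83 = 1.93 per day.
Over the interval, μ = 1.93 × 7 = 13.51 (a week = 7 days).
P(N ≥ 15) = 1 − P(N ≤ 14) ≈ 0.3778.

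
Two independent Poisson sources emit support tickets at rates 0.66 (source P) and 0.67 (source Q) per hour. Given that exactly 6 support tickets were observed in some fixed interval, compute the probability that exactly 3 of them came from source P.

0.3124

Given the total, each event is independently from source P with probability p = λ_P/(λ_P+λ_Q) = 0.66/1.33 ≈ 0.4962.
So K ~ Binomial(6, 0.66/1.33): P(K = 3) = C(6,3) · (0.66/1.33)^3 · (0.67/1.33)^3 ≈ 0.3124.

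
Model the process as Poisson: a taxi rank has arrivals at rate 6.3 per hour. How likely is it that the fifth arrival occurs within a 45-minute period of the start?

Over the interval, μ = 6.3 × 0.75 = 4.725 (a 45-minute period = 0.75 hours).
The fifth arrival falls in the interval iff at least 5 events occur there: P(S_5 ≤ t) = P(N ≥ 5) = 1 − P(N ≤ 4) ≈ 0.5100.

0.5100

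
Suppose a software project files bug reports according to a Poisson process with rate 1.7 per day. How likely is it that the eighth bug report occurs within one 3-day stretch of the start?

0.1440

Over the interval, μ = 1.7 × 3 = 5.1 (a 3-day stretch = 3 days).
The eighth arrival falls in the interval iff at least 8 events occur there: P(S_8 ≤ t) = P(N ≥ 8) = 1 − P(N ≤ 7) ≈ 0.1440.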